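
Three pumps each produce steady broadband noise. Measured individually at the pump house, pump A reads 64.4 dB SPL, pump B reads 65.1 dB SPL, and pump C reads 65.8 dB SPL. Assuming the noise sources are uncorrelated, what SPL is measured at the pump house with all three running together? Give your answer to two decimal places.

69.91 dB SPL

Uncorrelated sources add in intensity (power), not in dB.
L_total = 10·log₁₀(10^(64.4/10) + 10^(65.1/10) + 10^(65.8/10)) = 10·log₁₀(9792000) = 69.91 dB SPL.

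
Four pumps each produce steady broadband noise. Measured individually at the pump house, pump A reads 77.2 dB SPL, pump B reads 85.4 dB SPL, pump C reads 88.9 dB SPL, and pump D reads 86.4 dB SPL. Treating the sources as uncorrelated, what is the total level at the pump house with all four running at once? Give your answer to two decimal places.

92.07 dB SPL

Incoherent sources sum as intensities:
L_total = 10·log₁₀(10^(77.2/10) + 10^(85.4/10) + 10^(88.9/10) + 10^(86.4/10)) = 10·log₁₀(1612000000) = 92.07 dB SPL.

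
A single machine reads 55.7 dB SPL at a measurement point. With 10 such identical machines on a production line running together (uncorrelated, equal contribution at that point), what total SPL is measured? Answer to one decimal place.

10 equal incoherent sources raise the level by 10·log₁₀(10) = 10.00 dB.
L_total = 55.7 + 10.00 = 65.7 dB SPL.

65.7 dB SPL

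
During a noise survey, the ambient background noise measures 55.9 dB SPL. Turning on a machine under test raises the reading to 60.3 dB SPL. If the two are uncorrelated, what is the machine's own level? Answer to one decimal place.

58.3 dB SPL

Remove the background by subtracting linear intensities:
L_src = 10·log₁₀(10^(60.3/10) − 10^(55.9/10)) = 10·log₁₀(682500) = 58.3 dB SPL.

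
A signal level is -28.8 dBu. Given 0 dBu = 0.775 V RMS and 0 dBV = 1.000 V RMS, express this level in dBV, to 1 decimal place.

The offset between the scales is 20·log₁₀(0.775/1.000) = −2.214 dB.
So dBV = -28.8 − 2.214 = -31.0 dBV.

-31.0 dBV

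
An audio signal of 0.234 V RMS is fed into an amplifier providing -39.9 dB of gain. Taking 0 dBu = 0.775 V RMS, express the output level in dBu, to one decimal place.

Input level: 20·log₁₀(0.234/0.775) = -10.40 dBu.
Output: -10.40 − 39.9 = -50.3 dBu.

-50.3 dBu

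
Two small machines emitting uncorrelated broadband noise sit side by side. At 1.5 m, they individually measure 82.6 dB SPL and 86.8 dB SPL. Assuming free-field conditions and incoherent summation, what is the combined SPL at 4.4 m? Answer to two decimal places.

Combined at 1.5 m: 10·log₁₀(10^(82.6/10)+10^(86.8/10)) = 88.199 dB SPL.
Then apply −20·log₁₀(4.4/1.5) = -9.347 dB → 78.85 dB SPL.

78.85 dB SPL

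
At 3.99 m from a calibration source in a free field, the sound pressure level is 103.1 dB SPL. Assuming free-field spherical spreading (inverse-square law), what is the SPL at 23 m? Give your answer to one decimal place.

Free-field point source: level drops by 20·log₁₀ of the distance ratio.
ΔL = −20·log₁₀(23/3.99) = -15.22 dB, so L₂ = 103.1 + (-15.22) = 87.9 dB SPL.

87.9 dB SPL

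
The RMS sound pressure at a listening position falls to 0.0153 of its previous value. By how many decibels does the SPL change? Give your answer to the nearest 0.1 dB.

-36.3 dB

Sound pressure is an amplitude quantity: ΔL = 20·log₁₀(p₂/p₁).
20·log₁₀(0.0153) = -36.3 dB.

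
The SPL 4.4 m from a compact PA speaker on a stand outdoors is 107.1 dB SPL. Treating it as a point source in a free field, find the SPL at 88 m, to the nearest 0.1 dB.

81.1 dB SPL

Free-field point source: level drops by 20·log₁₀ of the distance ratio.
ΔL = −20·log₁₀(88/4.4) = -26.02 dB, so L₂ = 107.1 + (-26.02) = 81.1 dB SPL.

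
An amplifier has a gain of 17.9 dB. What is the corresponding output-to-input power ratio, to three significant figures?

61.7

Power ratio = 10^(dB/10).
10^(17.9/10) = 10^(1.790) = 61.7.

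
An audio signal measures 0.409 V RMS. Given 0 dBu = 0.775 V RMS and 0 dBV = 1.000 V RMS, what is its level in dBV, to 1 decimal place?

dBV = 20·log₁₀(V / 1.000 V).
20·log₁₀(0.409/1.000) = -7.8 dBV.

-7.8 dBV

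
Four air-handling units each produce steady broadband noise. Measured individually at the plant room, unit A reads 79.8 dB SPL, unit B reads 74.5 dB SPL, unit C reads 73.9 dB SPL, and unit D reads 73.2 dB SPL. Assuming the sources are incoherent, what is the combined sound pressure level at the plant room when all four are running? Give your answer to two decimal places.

82.28 dB SPL

Add the sources as powers (linear), then convert back to dB:
L_total = 10·log₁₀(10^(79.8/10) + 10^(74.5/10) + 10^(73.9/10) + 10^(73.2/10)) = 10·log₁₀(169100000) = 82.28 dB SPL.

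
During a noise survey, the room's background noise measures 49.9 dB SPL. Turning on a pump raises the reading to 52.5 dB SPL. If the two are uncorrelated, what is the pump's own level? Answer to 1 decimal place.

49.0 dB SPL

Remove the background by subtracting linear intensities:
L_src = 10·log₁₀(10^(52.5/10) − 10^(49.9/10)) = 10·log₁₀(80100) = 49.0 dB SPL.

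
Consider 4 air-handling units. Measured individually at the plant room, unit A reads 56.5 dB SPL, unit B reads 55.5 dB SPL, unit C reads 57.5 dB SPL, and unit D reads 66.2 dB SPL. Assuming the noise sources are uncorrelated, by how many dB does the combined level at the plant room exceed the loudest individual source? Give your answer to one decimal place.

1.2 dB

Add the sources as powers (linear), then convert back to dB:
L_total = 10·log₁₀(10^(56.5/10) + 10^(55.5/10) + 10^(57.5/10) + 10^(66.2/10)) = 67.43 dB SPL.
Excess over the loudest (66.2 dB): 67.43 − 66.2 = 1.2 dB.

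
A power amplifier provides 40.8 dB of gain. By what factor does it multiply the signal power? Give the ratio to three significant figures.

12000

Power ratio = 10^(dB/10).
10^(40.8/10) = 10^(4.080) = 12000.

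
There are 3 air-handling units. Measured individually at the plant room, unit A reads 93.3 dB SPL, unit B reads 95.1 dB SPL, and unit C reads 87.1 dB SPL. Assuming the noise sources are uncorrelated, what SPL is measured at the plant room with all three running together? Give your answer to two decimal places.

97.70 dB SPL

Uncorrelated sources add in intensity (power), not in dB.
L_total = 10·log₁₀(10^(93.3/10) + 10^(95.1/10) + 10^(87.1/10)) = 10·log₁₀(5887000000) = 97.70 dB SPL.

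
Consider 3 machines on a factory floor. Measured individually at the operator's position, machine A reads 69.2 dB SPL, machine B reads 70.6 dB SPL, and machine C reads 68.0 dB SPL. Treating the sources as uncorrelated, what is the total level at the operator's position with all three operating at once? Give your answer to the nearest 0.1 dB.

Incoherent sources sum as intensities:
L_total = 10·log₁₀(10^(69.2/10) + 10^(70.6/10) + 10^(68.0/10)) = 10·log₁₀(26110000) = 74.2 dB SPL.

74.2 dB SPL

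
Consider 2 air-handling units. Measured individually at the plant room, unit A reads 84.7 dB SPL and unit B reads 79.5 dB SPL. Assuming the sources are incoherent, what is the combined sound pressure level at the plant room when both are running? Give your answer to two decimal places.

85.85 dB SPL

Uncorrelated sources add in intensity (power), not in dB.
L_total = 10·log₁₀(10^(84.7/10) + 10^(79.5/10)) = 10·log₁₀(384200000) = 85.85 dB SPL.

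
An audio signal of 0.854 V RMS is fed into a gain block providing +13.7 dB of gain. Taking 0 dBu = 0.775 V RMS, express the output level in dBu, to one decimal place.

+14.5 dBu

Input level: 20·log₁₀(0.854/0.775) = 0.84 dBu.
Output: 0.84 + 13.7 = +14.5 dBu.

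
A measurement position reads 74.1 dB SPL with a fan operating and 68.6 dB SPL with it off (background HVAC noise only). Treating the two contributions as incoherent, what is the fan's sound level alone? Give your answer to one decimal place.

Background correction is a power subtraction:
L_src = 10·log₁₀(10^(74.1/10) − 10^(68.6/10)) = 10·log₁₀(18460000) = 72.7 dB SPL.

72.7 dB SPL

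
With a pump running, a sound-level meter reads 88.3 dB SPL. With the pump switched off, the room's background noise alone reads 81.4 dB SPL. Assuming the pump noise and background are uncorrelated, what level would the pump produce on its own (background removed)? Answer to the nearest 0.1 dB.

87.3 dB SPL

Background correction is a power subtraction:
L_src = 10·log₁₀(10^(88.3/10) − 10^(81.4/10)) = 10·log₁₀(538000000) = 87.3 dB SPL.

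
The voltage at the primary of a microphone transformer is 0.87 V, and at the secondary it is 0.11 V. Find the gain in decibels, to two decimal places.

-17.96 dB

For a voltage ratio, dB = 20·log₁₀(V₂/V₁).
20·log₁₀(0.11/0.87) = 20·log₁₀(0.1264) = -17.96 dB.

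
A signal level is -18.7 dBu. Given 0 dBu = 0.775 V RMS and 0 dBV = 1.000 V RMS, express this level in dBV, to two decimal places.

-20.91 dBV

The offset between the scales is 20·log₁₀(0.775/1.000) = −2.214 dB.
So dBV = -18.7 − 2.214 = -20.91 dBV.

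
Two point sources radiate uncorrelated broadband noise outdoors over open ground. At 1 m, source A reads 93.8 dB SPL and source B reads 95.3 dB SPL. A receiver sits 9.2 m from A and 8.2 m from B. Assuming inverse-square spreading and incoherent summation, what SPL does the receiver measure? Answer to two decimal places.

78.96 dB SPL

At the listener: L_A = 93.8 − 20·log₁₀(9.2) = 74.524 dB; L_B = 95.3 − 20·log₁₀(8.2) = 77.024 dB.
Combined: 10·log₁₀(10^(74.524/10)+10^(77.024/10)) = 78.96 dB SPL.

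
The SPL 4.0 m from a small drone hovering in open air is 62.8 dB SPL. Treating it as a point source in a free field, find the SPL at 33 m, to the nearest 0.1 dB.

44.5 dB SPL

Free-field point source: level drops by 20·log₁₀ of the distance ratio.
ΔL = −20·log₁₀(33/4.0) = -18.33 dB, so L₂ = 62.8 + (-18.33) = 44.5 dB SPL.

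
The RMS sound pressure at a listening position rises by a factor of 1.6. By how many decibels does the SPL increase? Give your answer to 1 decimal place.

4.1 dB

SPL change from a pressure ratio uses the 20·log₁₀ form:
20·log₁₀(1.6) = 4.1 dB.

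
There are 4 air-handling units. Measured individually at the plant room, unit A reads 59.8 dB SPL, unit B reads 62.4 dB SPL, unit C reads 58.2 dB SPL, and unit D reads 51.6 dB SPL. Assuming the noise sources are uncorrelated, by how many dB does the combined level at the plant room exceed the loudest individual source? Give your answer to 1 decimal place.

3.0 dB

Incoherent sources sum as intensities:
L_total = 10·log₁₀(10^(59.8/10) + 10^(62.4/10) + 10^(58.2/10) + 10^(51.6/10)) = 65.44 dB SPL.
Excess over the loudest (62.4 dB): 65.44 − 62.4 = 3.0 dB.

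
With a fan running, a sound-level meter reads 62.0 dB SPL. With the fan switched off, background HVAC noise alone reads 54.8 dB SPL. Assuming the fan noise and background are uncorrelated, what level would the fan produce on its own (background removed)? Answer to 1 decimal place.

Remove the background by subtracting linear intensities:
L_src = 10·log₁₀(10^(62.0/10) − 10^(54.8/10)) = 10·log₁₀(1283000) = 61.1 dB SPL.

61.1 dB SPL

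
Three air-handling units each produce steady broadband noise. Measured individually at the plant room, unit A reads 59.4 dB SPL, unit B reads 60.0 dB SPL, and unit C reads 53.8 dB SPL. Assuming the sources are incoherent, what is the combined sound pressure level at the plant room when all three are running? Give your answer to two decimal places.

63.24 dB SPL

Add the sources as powers (linear), then convert back to dB:
L_total = 10·log₁₀(10^(59.4/10) + 10^(60.0/10) + 10^(53.8/10)) = 10·log₁₀(2111000) = 63.24 dB SPL.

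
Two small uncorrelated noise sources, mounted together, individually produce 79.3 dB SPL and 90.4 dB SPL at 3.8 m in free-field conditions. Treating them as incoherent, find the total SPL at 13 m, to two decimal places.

Combined at 3.8 m: 10·log₁₀(10^(79.3/10)+10^(90.4/10)) = 90.725 dB SPL.
Then apply −20·log₁₀(13/3.8) = -10.683 dB → 80.04 dB SPL.

80.04 dB SPL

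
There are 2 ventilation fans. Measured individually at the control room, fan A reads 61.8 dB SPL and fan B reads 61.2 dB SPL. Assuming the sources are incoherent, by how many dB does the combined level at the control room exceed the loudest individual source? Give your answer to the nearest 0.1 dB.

2.7 dB

Incoherent sources sum as intensities:
L_total = 10·log₁₀(10^(61.8/10) + 10^(61.2/10)) = 64.52 dB SPL.
Excess over the loudest (61.8 dB): 64.52 − 61.8 = 2.7 dB.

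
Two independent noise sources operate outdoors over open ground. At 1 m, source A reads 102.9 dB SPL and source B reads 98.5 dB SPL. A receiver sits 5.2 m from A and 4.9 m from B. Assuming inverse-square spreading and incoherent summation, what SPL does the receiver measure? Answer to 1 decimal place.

90.1 dB SPL

At the listener: L_A = 102.9 − 20·log₁₀(5.2) = 88.58 dB; L_B = 98.5 − 20·log₁₀(4.9) = 84.70 dB.
Combined: 10·log₁₀(10^(88.58/10)+10^(84.70/10)) = 90.1 dB SPL.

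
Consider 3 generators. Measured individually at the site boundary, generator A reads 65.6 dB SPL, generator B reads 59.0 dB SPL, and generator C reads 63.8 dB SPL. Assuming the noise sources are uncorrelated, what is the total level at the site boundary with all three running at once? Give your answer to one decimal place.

68.3 dB SPL

Incoherent sources sum as intensities:
L_total = 10·log₁₀(10^(65.6/10) + 10^(59.0/10) + 10^(63.8/10)) = 10·log₁₀(6824000) = 68.3 dB SPL.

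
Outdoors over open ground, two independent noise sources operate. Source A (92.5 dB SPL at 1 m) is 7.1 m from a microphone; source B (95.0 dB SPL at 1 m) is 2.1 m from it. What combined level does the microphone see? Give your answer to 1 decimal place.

88.8 dB SPL

At the listener: L_A = 92.5 − 20·log₁₀(7.1) = 75.47 dB; L_B = 95.0 − 20·log₁₀(2.1) = 88.56 dB.
Combined: 10·log₁₀(10^(75.47/10)+10^(88.56/10)) = 88.8 dB SPL.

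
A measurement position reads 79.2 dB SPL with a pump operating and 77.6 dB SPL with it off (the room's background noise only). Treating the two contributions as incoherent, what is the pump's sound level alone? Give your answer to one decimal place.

Subtract intensities: L_src = 10·log₁₀(10^(L_total/10) − 10^(L_bg/10)).
L_src = 10·log₁₀(10^(79.2/10) − 10^(77.6/10)) = 10·log₁₀(25630000) = 74.1 dB SPL.

74.1 dB SPL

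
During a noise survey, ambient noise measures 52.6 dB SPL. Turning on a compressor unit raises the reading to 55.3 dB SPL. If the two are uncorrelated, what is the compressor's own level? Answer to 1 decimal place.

52.0 dB SPL

Remove the background by subtracting linear intensities:
L_src = 10·log₁₀(10^(55.3/10) − 10^(52.6/10)) = 10·log₁₀(156900) = 52.0 dB SPL.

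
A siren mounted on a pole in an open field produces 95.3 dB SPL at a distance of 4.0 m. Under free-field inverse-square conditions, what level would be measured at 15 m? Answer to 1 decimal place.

Free-field point source: level drops by 20·log₁₀ of the distance ratio.
ΔL = −20·log₁₀(15/4.0) = -11.48 dB, so L₂ = 95.3 + (-11.48) = 83.8 dB SPL.

83.8 dB SPL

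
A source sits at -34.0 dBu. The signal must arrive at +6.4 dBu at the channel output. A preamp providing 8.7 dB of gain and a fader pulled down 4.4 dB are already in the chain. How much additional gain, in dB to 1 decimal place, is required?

The required make-up gain is the shortfall in the dB sum.
G = +6.4 − (-34.0) − 8.7 + 4.4 = 36.1 dB.

36.1 dB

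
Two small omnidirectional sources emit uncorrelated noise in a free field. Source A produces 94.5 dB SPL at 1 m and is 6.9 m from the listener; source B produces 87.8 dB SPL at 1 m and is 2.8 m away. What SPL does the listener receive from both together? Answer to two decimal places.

81.34 dB SPL

At the listener: L_A = 94.5 − 20·log₁₀(6.9) = 77.723 dB; L_B = 87.8 − 20·log₁₀(2.8) = 78.857 dB.
Combined: 10·log₁₀(10^(77.723/10)+10^(78.857/10)) = 81.34 dB SPL.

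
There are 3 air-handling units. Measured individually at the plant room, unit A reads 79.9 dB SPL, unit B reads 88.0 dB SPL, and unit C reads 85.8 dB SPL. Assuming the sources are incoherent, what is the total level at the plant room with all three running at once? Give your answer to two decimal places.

Add the sources as powers (linear), then convert back to dB:
L_total = 10·log₁₀(10^(79.9/10) + 10^(88.0/10) + 10^(85.8/10)) = 10·log₁₀(1109000000) = 90.45 dB SPL.

90.45 dB SPL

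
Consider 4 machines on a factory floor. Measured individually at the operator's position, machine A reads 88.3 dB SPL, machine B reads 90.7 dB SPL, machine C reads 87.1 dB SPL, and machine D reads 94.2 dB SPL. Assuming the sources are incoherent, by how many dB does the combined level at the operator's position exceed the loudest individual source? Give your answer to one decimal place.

Add the sources as powers (linear), then convert back to dB:
L_total = 10·log₁₀(10^(88.3/10) + 10^(90.7/10) + 10^(87.1/10) + 10^(94.2/10)) = 96.98 dB SPL.
Excess over the loudest (94.2 dB): 96.98 − 94.2 = 2.8 dB.

2.8 dB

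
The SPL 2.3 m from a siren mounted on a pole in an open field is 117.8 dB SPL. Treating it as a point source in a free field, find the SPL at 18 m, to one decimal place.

Inverse-square spreading gives ΔL = −20·log₁₀(d₂/d₁).
ΔL = −20·log₁₀(18/2.3) = -17.87 dB, so L₂ = 117.8 + (-17.87) = 99.9 dB SPL.

99.9 dB SPL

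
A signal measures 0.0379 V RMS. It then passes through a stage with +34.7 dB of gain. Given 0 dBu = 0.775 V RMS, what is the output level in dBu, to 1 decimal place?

Input level: 20·log₁₀(0.0379/0.775) = -26.21 dBu.
Output: -26.21 + 34.7 = +8.5 dBu.

+8.5 dBu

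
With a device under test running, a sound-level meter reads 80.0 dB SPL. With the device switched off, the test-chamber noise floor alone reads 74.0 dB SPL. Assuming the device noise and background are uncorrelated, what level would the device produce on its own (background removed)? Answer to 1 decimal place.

Background correction is a power subtraction:
L_src = 10·log₁₀(10^(80.0/10) − 10^(74.0/10)) = 10·log₁₀(74880000) = 78.7 dB SPL.

78.7 dB SPL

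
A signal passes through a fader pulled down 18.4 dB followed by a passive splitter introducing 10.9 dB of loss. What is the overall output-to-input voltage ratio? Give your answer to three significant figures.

0.0343

Net gain = (−18.4) + (−10.9) = -29.3 dB.
Voltage ratio = 10^(-29.3/20) = 0.0343.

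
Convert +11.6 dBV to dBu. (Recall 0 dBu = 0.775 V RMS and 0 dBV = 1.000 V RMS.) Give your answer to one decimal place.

The offset between the scales is 20·log₁₀(0.775/1.000) = −2.214 dB.
So dBu = +11.6 + 2.214 = +13.8 dBu.

+13.8 dBu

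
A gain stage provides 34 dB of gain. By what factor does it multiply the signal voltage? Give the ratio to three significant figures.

50.1

Voltage ratio = 10^(dB/20).
10^(34/20) = 10^(1.700) = 50.1.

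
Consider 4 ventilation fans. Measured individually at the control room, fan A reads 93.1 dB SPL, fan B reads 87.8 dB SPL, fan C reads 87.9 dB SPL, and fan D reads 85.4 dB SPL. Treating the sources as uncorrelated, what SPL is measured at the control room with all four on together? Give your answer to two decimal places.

95.57 dB SPL

Uncorrelated sources add in intensity (power), not in dB.
L_total = 10·log₁₀(10^(93.1/10) + 10^(87.8/10) + 10^(87.9/10) + 10^(85.4/10)) = 10·log₁₀(3608000000) = 95.57 dB SPL.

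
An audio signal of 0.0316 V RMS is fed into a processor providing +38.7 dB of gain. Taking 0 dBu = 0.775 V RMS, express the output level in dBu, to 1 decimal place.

+10.9 dBu

Input level: 20·log₁₀(0.0316/0.775) = -27.79 dBu.
Output: -27.79 + 38.7 = +10.9 dBu.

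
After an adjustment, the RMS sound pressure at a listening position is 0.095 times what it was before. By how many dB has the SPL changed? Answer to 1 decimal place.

-20.4 dB

Sound pressure is an amplitude quantity: ΔL = 20·log₁₀(p₂/p₁).
20·log₁₀(0.095) = -20.4 dB.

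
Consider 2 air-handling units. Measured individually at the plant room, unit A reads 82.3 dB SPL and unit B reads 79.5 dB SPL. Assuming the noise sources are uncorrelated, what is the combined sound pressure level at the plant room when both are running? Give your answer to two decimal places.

Uncorrelated sources add in intensity (power), not in dB.
L_total = 10·log₁₀(10^(82.3/10) + 10^(79.5/10)) = 10·log₁₀(258900000) = 84.13 dB SPL.

84.13 dB SPL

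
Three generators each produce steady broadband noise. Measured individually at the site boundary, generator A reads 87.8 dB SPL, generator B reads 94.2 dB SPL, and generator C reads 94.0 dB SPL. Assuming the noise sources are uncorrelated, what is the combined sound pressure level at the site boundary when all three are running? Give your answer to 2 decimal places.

97.59 dB SPL

Add the sources as powers (linear), then convert back to dB:
L_total = 10·log₁₀(10^(87.8/10) + 10^(94.2/10) + 10^(94.0/10)) = 10·log₁₀(5745000000) = 97.59 dB SPL.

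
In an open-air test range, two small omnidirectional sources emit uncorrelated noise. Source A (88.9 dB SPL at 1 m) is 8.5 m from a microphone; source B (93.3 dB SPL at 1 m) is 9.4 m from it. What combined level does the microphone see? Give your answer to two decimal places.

At the listener: L_A = 88.9 − 20·log₁₀(8.5) = 70.312 dB; L_B = 93.3 − 20·log₁₀(9.4) = 73.837 dB.
Combined: 10·log₁₀(10^(70.312/10)+10^(73.837/10)) = 75.43 dB SPL.

75.43 dB SPL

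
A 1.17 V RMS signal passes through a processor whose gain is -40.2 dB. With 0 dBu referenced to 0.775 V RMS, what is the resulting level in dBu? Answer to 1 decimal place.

Input level: 20·log₁₀(1.17/0.775) = 3.58 dBu.
Output: 3.58 − 40.2 = -36.6 dBu.

-36.6 dBu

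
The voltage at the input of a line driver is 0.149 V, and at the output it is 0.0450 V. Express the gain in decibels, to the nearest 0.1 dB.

Voltage is an amplitude quantity, so gain = 20·log₁₀(V_out/V_in).
20·log₁₀(0.0450/0.149) = 20·log₁₀(0.3020) = -10.4 dB.

-10.4 dB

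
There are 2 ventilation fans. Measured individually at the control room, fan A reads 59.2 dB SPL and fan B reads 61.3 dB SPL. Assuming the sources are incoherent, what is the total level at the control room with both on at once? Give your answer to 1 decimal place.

63.4 dB SPL

Incoherent sources sum as intensities:
L_total = 10·log₁₀(10^(59.2/10) + 10^(61.3/10)) = 10·log₁₀(2181000) = 63.4 dB SPL.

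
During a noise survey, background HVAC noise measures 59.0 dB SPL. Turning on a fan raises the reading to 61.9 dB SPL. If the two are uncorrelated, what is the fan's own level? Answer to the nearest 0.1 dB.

58.8 dB SPL

Subtract intensities: L_src = 10·log₁₀(10^(L_total/10) − 10^(L_bg/10)).
L_src = 10·log₁₀(10^(61.9/10) − 10^(59.0/10)) = 10·log₁₀(754500) = 58.8 dB SPL.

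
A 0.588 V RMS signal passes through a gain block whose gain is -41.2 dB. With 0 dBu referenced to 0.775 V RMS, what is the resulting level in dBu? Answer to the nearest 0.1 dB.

Input level: 20·log₁₀(0.588/0.775) = -2.40 dBu.
Output: -2.40 − 41.2 = -43.6 dBu.

-43.6 dBu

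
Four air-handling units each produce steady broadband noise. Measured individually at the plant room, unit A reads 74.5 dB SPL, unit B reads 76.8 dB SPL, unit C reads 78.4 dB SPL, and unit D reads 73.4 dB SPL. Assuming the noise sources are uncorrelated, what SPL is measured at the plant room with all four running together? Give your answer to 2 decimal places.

82.23 dB SPL

Incoherent sources sum as intensities:
L_total = 10·log₁₀(10^(74.5/10) + 10^(76.8/10) + 10^(78.4/10) + 10^(73.4/10)) = 10·log₁₀(167100000) = 82.23 dB SPL.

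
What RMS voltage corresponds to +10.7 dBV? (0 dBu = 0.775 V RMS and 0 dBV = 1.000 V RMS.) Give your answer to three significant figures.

V = 1.000 V × 10^(+10.7/20).
= 1.000 × 3.428 = 3.43 V.

3.43 V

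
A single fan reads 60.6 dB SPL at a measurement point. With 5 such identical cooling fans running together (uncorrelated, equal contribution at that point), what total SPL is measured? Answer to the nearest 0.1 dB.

5 equal incoherent sources raise the level by 10·log₁₀(5) = 6.99 dB.
L_total = 60.6 + 6.99 = 67.6 dB SPL.

67.6 dB SPL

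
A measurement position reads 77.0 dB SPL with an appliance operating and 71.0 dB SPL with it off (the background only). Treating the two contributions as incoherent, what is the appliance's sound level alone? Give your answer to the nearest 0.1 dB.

Subtract intensities: L_src = 10·log₁₀(10^(L_total/10) − 10^(L_bg/10)).
L_src = 10·log₁₀(10^(77.0/10) − 10^(71.0/10)) = 10·log₁₀(37530000) = 75.7 dB SPL.

75.7 dB SPL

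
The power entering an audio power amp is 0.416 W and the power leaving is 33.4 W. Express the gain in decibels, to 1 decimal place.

19.0 dB

Power ratio → dB uses the 10·log₁₀ form:
10·log₁₀(33.4/0.416) = 10·log₁₀(80.29) = 19.0 dB.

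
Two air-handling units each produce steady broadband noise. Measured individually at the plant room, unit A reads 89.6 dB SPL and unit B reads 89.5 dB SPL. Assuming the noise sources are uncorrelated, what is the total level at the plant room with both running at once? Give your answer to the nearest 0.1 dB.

Add the sources as powers (linear), then convert back to dB:
L_total = 10·log₁₀(10^(89.6/10) + 10^(89.5/10)) = 10·log₁₀(1803000000) = 92.6 dB SPL.

92.6 dB SPL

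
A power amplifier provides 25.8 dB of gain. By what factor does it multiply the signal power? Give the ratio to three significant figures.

Power ratio = 10^(dB/10).
10^(25.8/10) = 10^(2.580) = 380.

380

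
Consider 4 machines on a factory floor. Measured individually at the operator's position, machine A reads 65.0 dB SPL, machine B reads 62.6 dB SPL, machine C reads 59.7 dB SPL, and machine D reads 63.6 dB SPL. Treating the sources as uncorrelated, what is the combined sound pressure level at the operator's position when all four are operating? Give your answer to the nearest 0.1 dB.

Uncorrelated sources add in intensity (power), not in dB.
L_total = 10·log₁₀(10^(65.0/10) + 10^(62.6/10) + 10^(59.7/10) + 10^(63.6/10)) = 10·log₁₀(8206000) = 69.1 dB SPL.

69.1 dB SPL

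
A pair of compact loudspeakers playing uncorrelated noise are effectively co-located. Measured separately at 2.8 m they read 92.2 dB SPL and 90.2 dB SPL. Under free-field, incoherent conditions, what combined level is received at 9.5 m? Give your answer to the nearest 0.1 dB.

83.7 dB SPL

Combined at 2.8 m: 10·log₁₀(10^(92.2/10)+10^(90.2/10)) = 94.32 dB SPL.
Then apply −20·log₁₀(9.5/2.8) = -10.61 dB → 83.7 dB SPL.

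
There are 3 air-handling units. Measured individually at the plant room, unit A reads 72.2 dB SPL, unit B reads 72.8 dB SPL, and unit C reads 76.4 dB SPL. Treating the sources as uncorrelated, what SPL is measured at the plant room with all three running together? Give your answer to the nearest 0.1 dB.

Add the sources as powers (linear), then convert back to dB:
L_total = 10·log₁₀(10^(72.2/10) + 10^(72.8/10) + 10^(76.4/10)) = 10·log₁₀(79300000) = 79.0 dB SPL.

79.0 dB SPL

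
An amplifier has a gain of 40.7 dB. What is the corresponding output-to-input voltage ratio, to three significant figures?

Voltage ratio = 10^(dB/20).
10^(40.7/20) = 10^(2.035) = 108.

108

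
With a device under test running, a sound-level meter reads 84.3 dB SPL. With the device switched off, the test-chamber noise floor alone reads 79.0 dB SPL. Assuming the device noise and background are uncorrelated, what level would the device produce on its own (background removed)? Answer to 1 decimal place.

Remove the background by subtracting linear intensities:
L_src = 10·log₁₀(10^(84.3/10) − 10^(79.0/10)) = 10·log₁₀(189700000) = 82.8 dB SPL.

82.8 dB SPL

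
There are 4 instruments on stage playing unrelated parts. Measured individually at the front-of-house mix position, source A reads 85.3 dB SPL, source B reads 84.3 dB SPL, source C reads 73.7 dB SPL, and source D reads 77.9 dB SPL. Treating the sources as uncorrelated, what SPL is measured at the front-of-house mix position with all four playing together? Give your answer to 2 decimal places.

Uncorrelated sources add in intensity (power), not in dB.
L_total = 10·log₁₀(10^(85.3/10) + 10^(84.3/10) + 10^(73.7/10) + 10^(77.9/10)) = 10·log₁₀(693100000) = 88.41 dB SPL.

88.41 dB SPL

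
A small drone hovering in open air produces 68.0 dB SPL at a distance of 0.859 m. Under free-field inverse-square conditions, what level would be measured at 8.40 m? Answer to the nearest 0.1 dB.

48.2 dB SPL

Free-field point source: level drops by 20·log₁₀ of the distance ratio.
ΔL = −20·log₁₀(8.40/0.859) = -19.81 dB, so L₂ = 68.0 + (-19.81) = 48.2 dB SPL.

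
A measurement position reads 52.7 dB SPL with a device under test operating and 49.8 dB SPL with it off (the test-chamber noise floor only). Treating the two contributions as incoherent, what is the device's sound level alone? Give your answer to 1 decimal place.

49.6 dB SPL

Background correction is a power subtraction:
L_src = 10·log₁₀(10^(52.7/10) − 10^(49.8/10)) = 10·log₁₀(90710) = 49.6 dB SPL.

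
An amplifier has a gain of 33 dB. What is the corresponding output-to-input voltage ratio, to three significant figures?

44.7

Voltage ratio = 10^(dB/20).
10^(33/20) = 10^(1.650) = 44.7.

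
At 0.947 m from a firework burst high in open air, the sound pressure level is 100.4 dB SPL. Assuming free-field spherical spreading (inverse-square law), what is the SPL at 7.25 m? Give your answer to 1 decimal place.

82.7 dB SPL

For a point source in a free field, ΔL = −20·log₁₀(d₂/d₁).
ΔL = −20·log₁₀(7.25/0.947) = -17.68 dB, so L₂ = 100.4 + (-17.68) = 82.7 dB SPL.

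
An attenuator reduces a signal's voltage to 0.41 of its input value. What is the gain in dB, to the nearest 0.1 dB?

For a voltage ratio, dB = 20·log₁₀(V₂/V₁).
20·log₁₀(0.41) = -7.7 dB.

-7.7 dB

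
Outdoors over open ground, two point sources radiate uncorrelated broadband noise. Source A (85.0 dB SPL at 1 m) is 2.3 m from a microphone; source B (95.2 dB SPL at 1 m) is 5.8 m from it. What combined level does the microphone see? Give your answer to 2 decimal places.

81.99 dB SPL

At the listener: L_A = 85.0 − 20·log₁₀(2.3) = 77.765 dB; L_B = 95.2 − 20·log₁₀(5.8) = 79.931 dB.
Combined: 10·log₁₀(10^(77.765/10)+10^(79.931/10)) = 81.99 dB SPL.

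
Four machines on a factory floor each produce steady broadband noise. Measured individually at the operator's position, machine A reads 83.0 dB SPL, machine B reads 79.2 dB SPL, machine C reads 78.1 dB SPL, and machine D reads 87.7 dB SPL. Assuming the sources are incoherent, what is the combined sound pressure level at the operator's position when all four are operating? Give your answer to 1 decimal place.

89.7 dB SPL

Incoherent sources sum as intensities:
L_total = 10·log₁₀(10^(83.0/10) + 10^(79.2/10) + 10^(78.1/10) + 10^(87.7/10)) = 10·log₁₀(936100000) = 89.7 dB SPL.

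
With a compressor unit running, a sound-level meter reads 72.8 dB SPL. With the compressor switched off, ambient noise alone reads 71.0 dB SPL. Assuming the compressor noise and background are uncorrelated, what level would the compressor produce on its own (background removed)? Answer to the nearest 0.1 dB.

68.1 dB SPL

Background correction is a power subtraction:
L_src = 10·log₁₀(10^(72.8/10) − 10^(71.0/10)) = 10·log₁₀(6465000) = 68.1 dB SPL.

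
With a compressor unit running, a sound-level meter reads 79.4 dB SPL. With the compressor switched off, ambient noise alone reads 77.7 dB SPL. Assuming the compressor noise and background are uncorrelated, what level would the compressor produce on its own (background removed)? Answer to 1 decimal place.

74.5 dB SPL

Remove the background by subtracting linear intensities:
L_src = 10·log₁₀(10^(79.4/10) − 10^(77.7/10)) = 10·log₁₀(28210000) = 74.5 dB SPL.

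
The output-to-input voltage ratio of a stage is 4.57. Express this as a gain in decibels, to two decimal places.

13.20 dB

Voltage is an amplitude quantity, so gain = 20·log₁₀(V_out/V_in).
20·log₁₀(4.57) = 13.20 dB.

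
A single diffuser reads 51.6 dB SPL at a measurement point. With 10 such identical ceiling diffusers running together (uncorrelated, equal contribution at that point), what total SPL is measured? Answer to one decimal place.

61.6 dB SPL

10 equal incoherent sources raise the level by 10·log₁₀(10) = 10.00 dB.
L_total = 51.6 + 10.00 = 61.6 dB SPL.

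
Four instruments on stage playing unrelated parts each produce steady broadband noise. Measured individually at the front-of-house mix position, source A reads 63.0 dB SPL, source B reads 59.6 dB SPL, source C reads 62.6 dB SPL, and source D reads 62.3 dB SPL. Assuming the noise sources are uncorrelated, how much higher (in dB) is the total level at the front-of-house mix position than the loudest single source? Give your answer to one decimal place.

Add the sources as powers (linear), then convert back to dB:
L_total = 10·log₁₀(10^(63.0/10) + 10^(59.6/10) + 10^(62.6/10) + 10^(62.3/10)) = 68.08 dB SPL.
Excess over the loudest (63.0 dB): 68.08 − 63.0 = 5.1 dB.

5.1 dB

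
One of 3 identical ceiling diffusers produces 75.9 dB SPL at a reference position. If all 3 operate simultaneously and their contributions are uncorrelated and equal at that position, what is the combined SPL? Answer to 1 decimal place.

3 equal incoherent sources raise the level by 10·log₁₀(3) = 4.77 dB.
L_total = 75.9 + 4.77 = 80.7 dB SPL.

80.7 dB SPL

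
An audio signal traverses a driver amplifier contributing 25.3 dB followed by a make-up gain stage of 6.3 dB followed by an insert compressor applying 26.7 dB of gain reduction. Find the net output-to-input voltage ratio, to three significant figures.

Net gain = 25.3 + 6.3 + (−26.7) = 4.9 dB.
Voltage ratio = 10^(4.9/20) = 1.76.

1.76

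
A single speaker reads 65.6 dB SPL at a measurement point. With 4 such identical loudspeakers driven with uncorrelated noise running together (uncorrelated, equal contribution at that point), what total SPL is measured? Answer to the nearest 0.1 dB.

71.6 dB SPL

4 equal incoherent sources raise the level by 10·log₁₀(4) = 6.02 dB.
L_total = 65.6 + 6.02 = 71.6 dB SPL.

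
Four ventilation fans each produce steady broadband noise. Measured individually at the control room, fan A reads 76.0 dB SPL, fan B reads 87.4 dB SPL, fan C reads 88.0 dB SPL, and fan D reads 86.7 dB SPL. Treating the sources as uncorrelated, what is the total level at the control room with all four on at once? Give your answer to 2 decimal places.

92.27 dB SPL

Add the sources as powers (linear), then convert back to dB:
L_total = 10·log₁₀(10^(76.0/10) + 10^(87.4/10) + 10^(88.0/10) + 10^(86.7/10)) = 10·log₁₀(1688000000) = 92.27 dB SPL.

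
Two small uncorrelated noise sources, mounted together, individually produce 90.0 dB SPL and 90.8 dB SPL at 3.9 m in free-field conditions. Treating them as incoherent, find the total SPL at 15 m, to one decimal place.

Combined at 3.9 m: 10·log₁₀(10^(90.0/10)+10^(90.8/10)) = 93.43 dB SPL.
Then apply −20·log₁₀(15/3.9) = -11.70 dB → 81.7 dB SPL.

81.7 dB SPL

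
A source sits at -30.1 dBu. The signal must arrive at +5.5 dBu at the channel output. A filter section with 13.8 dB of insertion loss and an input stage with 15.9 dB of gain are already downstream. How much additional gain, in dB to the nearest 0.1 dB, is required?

33.5 dB

The required make-up gain is the shortfall in the dB sum.
G = +5.5 − (-30.1) + 13.8 − 15.9 = 33.5 dB.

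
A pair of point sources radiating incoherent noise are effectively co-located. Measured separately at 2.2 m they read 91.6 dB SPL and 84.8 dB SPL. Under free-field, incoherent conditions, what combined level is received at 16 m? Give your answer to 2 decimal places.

Combined at 2.2 m: 10·log₁₀(10^(91.6/10)+10^(84.8/10)) = 92.424 dB SPL.
Then apply −20·log₁₀(16/2.2) = -17.234 dB → 75.19 dB SPL.

75.19 dB SPL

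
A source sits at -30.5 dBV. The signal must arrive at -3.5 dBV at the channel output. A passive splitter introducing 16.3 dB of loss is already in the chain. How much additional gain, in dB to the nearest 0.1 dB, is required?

The required make-up gain is the shortfall in the dB sum.
G = -3.5 − (-30.5) + 16.3 = 43.3 dB.

43.3 dB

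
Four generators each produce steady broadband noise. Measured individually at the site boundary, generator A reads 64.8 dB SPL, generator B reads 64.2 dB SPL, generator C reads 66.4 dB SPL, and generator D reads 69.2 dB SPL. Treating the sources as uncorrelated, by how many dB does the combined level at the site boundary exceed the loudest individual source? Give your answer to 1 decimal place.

Uncorrelated sources add in intensity (power), not in dB.
L_total = 10·log₁₀(10^(64.8/10) + 10^(64.2/10) + 10^(66.4/10) + 10^(69.2/10)) = 72.63 dB SPL.
Excess over the loudest (69.2 dB): 72.63 − 69.2 = 3.4 dB.

3.4 dB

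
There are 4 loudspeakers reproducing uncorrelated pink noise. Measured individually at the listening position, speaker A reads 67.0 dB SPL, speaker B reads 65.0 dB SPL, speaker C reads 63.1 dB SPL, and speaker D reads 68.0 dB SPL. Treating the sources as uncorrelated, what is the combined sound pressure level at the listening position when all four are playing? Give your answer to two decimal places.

Uncorrelated sources add in intensity (power), not in dB.
L_total = 10·log₁₀(10^(67.0/10) + 10^(65.0/10) + 10^(63.1/10) + 10^(68.0/10)) = 10·log₁₀(16530000) = 72.18 dB SPL.

72.18 dB SPL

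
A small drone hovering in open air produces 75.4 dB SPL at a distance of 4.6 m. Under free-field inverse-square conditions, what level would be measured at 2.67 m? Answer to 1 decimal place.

For a point source in a free field, ΔL = −20·log₁₀(d₂/d₁).
ΔL = −20·log₁₀(2.67/4.6) = 4.72 dB, so L₂ = 75.4 + (4.72) = 80.1 dB SPL.

80.1 dB SPL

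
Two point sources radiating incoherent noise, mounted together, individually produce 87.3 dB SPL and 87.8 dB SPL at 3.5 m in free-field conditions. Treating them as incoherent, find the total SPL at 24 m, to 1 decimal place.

Combined at 3.5 m: 10·log₁₀(10^(87.3/10)+10^(87.8/10)) = 90.57 dB SPL.
Then apply −20·log₁₀(24/3.5) = -16.72 dB → 73.8 dB SPL.

73.8 dB SPL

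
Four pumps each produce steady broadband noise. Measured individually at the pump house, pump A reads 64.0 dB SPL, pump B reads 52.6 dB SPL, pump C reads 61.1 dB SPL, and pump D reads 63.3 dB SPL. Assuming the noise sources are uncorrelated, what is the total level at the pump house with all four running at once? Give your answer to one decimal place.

Uncorrelated sources add in intensity (power), not in dB.
L_total = 10·log₁₀(10^(64.0/10) + 10^(52.6/10) + 10^(61.1/10) + 10^(63.3/10)) = 10·log₁₀(6120000) = 67.9 dB SPL.

67.9 dB SPL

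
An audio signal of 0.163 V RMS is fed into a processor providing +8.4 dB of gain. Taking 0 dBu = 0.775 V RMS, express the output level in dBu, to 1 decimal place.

-5.1 dBu

Input level: 20·log₁₀(0.163/0.775) = -13.54 dBu.
Output: -13.54 + 8.4 = -5.1 dBu.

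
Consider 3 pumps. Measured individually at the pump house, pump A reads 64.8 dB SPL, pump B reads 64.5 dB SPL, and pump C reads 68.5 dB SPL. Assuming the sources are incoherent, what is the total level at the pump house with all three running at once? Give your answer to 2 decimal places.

71.11 dB SPL

Incoherent sources sum as intensities:
L_total = 10·log₁₀(10^(64.8/10) + 10^(64.5/10) + 10^(68.5/10)) = 10·log₁₀(12920000) = 71.11 dB SPL.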